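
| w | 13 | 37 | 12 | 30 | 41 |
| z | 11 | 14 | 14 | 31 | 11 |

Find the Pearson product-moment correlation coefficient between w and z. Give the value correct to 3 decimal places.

n = 5, Σw = 133, Σz = 81, Σw² = 4263, Σz² = 1595, Σwz = 2210
nΣwz − ΣwΣz = 11050 − 10773 = 277
nΣw² − (Σw)² = 21315 − 17689 = 3626; nΣz² − (Σz)² = 7975 − 6561 = 1414
r = 277 / √(3626 × 1414) = 277 / 2264.3242 ≈ 0.122

0.122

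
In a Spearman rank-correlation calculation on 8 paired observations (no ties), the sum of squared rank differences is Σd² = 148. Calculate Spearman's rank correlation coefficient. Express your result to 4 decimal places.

-0.7619

ρ = 1 − 6Σd² / [n(n²−1)] = 1 − 6×148 / (8×63)
  = 1 − 888/504 = 1 − 1.76190 ≈ -0.7619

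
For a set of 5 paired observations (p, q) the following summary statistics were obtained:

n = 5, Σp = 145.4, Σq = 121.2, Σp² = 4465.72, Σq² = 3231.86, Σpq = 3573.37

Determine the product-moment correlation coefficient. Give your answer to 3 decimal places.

0.185

r = (nΣpq − ΣpΣq) / √[(nΣp² − (Σp)²)(nΣq² − (Σq)²)]
Numerator: 5×3573.37 − 145.4×121.2 = 244.37
Denominator: √[(22328.6 − 21141.16)(16159.3 − 14689.44)] = √[1187.44 × 1469.86] = 1321.1247
r = 244.37 / 1321.1247 ≈ 0.185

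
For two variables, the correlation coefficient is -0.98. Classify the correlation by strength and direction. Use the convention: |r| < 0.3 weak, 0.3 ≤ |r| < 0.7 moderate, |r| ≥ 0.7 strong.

strong negative

r = -0.98 < 0 so the relationship is negative.
|r| = 0.98, which falls in the strong range.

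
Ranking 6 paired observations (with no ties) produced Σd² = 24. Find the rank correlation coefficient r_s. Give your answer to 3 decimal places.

ρ = 1 − 6Σd² / [n(n²−1)] = 1 − 6×24 / (6×35)
  = 1 − 144/210 = 1 − 0.6857 ≈ 0.314

0.314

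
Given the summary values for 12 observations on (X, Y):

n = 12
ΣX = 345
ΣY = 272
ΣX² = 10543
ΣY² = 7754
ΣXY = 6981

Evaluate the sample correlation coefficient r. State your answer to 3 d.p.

r = (nΣXY − ΣXΣY) / √[(nΣX² − (ΣX)²)(nΣY² − (ΣY)²)]
Numerator: 12×6981 − 345×272 = -10068
Denominator: √[(126516 − 119025)(93048 − 73984)] = √[7491 × 19064] = 11950.2479
r = -10068 / 11950.2479 ≈ -0.842

-0.842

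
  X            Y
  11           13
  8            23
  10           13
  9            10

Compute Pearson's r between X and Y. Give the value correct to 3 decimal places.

n = 4, ΣX = 38, ΣY = 59, ΣX² = 366, ΣY² = 967, ΣXY = 547
nΣXY − ΣXΣY = 2188 − 2242 = -54
nΣX² − (ΣX)² = 1464 − 1444 = 20; nΣY² − (ΣY)² = 3868 − 3481 = 387
r = -54 / √(20 × 387) = -54 / 87.9773 ≈ -0.614

-0.614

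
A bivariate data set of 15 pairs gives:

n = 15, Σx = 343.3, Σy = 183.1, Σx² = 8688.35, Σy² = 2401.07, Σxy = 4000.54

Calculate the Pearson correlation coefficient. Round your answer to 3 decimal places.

-0.511

r = (nΣxy − ΣxΣy) / √[(nΣx² − (Σx)²)(nΣy² − (Σy)²)]
Numerator: 15×4000.54 − 343.3×183.1 = -2850.13
Denominator: √[(130325.25 − 117854.89)(36016.05 − 33525.61)] = √[12470.36 × 2490.44] = 5572.8524
r = -2850.13 / 5572.8524 ≈ -0.511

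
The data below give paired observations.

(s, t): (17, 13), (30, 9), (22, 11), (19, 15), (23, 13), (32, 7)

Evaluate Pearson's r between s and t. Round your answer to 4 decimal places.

-0.9050

n = 6, Σs = 143, Σt = 68, Σs² = 3587, Σt² = 814, Σst = 1541
nΣst − ΣsΣt = 9246 − 9724 = -478
nΣs² − (Σs)² = 21522 − 20449 = 1073; nΣt² − (Σt)² = 4884 − 4624 = 260
r = -478 / √(1073 × 260) = -478 / 528.1856 ≈ -0.9050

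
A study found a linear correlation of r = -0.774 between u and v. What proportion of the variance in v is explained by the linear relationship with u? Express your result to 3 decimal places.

r² = (-0.774)² = 0.599

0.599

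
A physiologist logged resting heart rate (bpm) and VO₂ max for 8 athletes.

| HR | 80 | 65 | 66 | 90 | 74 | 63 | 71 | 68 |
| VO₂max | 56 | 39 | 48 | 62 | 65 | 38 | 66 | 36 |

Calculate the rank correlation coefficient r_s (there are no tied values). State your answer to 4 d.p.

0.6429

Rank HR: 7, 2, 3, 8, 6, 1, 5, 4
Rank VO₂max: 5, 3, 4, 6, 7, 2, 8, 1
d = rank(HR) − rank(VO₂max): 2, -1, -1, 2, -1, -1, -3, 3; Σd² = 30
ρ = 1 − 6Σd² / [n(n²−1)] = 1 − 6×30 / (8×63) = 1 − 180/504 ≈ 0.6429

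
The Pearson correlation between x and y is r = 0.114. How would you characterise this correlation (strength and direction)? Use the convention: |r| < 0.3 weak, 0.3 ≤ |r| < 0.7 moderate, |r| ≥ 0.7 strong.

weak positive

r = 0.114 > 0 so the relationship is positive.
|r| = 0.114, which falls in the weak range.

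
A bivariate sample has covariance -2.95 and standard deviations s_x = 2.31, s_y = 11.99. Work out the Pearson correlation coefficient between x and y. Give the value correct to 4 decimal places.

-0.1065

r = Cov(x,y) / (s_x · s_y) = -2.95 / (2.31 × 11.99)
  = -2.95 / 27.6969 ≈ -0.1065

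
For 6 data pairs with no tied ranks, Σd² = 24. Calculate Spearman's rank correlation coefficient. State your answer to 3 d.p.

0.314

ρ = 1 − 6Σd² / [n(n²−1)] = 1 − 6×24 / (6×35)
  = 1 − 144/210 = 1 − 0.6857 ≈ 0.314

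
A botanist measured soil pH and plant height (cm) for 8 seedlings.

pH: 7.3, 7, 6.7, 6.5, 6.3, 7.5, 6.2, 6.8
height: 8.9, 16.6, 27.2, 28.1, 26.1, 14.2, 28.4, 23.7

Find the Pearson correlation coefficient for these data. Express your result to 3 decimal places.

n = 8, Σx = 54.3, Σy = 173.2, Σx² = 370.05, Σy² = 4135.32, Σxy = 1154.23
nΣxy − ΣxΣy = 9233.84 − 9404.76 = -170.92
nΣx² − (Σx)² = 2960.4 − 2948.49 = 11.91; nΣy² − (Σy)² = 33082.56 − 29998.24 = 3084.32
r = -170.92 / √(11.91 × 3084.32) = -170.92 / 191.6618 ≈ -0.892

-0.892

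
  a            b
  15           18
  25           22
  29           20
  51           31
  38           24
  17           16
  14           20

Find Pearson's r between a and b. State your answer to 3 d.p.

0.918

n = 7, Σa = 189, Σb = 151, Σa² = 6221, Σb² = 3401, Σab = 4445
nΣab − ΣaΣb = 31115 − 28539 = 2576
nΣa² − (Σa)² = 43547 − 35721 = 7826; nΣb² − (Σb)² = 23807 − 22801 = 1006
r = 2576 / √(7826 × 1006) = 2576 / 2805.8788 ≈ 0.918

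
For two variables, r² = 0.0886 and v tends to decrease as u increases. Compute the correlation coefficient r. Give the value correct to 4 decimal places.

|r| = √0.0886 = 0.2977
The association is negative, so r = −0.2977.

-0.2977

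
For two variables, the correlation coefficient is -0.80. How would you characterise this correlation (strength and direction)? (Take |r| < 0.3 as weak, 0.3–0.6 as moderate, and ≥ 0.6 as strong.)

strong negative

r = -0.80 < 0 so the relationship is negative.
|r| = 0.80, which falls in the strong range.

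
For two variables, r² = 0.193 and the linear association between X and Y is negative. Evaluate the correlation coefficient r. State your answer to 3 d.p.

|r| = √0.193 = 0.439
The association is negative, so r = −0.439.

-0.439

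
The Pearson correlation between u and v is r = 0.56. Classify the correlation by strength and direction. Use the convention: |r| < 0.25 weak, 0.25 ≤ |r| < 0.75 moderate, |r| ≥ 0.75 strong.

moderate positive

r = 0.56 > 0 so the relationship is positive.
|r| = 0.56, which falls in the moderate range.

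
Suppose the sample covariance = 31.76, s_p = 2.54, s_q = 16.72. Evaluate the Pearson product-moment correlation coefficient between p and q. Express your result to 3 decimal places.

r = Cov(p,q) / (s_p · s_q) = 31.76 / (2.54 × 16.72)
  = 31.76 / 42.4688 ≈ 0.748

0.748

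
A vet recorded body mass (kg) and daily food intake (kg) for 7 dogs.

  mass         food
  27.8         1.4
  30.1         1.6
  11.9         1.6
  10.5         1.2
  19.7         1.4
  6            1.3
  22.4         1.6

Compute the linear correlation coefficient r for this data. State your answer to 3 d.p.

0.527

n = 7, Σx = 128.4, Σy = 10.1, Σx² = 2856.56, Σy² = 14.73, Σxy = 189.94
nΣxy − ΣxΣy = 1329.58 − 1296.84 = 32.74
nΣx² − (Σx)² = 19995.92 − 16486.56 = 3509.36; nΣy² − (Σy)² = 103.11 − 102.01 = 1.1
r = 32.74 / √(3509.36 × 1.1) = 32.74 / 62.1313 ≈ 0.527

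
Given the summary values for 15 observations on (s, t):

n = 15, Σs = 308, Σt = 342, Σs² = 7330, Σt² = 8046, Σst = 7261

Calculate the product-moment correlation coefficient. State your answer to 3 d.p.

0.477

r = (nΣst − ΣsΣt) / √[(nΣs² − (Σs)²)(nΣt² − (Σt)²)]
Numerator: 15×7261 − 308×342 = 3579
Denominator: √[(109950 − 94864)(120690 − 116964)] = √[15086 × 3726] = 7497.3619
r = 3579 / 7497.3619 ≈ 0.477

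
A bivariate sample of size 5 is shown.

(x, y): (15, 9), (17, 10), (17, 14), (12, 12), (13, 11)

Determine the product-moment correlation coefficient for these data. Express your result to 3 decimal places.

0.068

n = 5, Σx = 74, Σy = 56, Σx² = 1116, Σy² = 642, Σxy = 830
nΣxy − ΣxΣy = 4150 − 4144 = 6
nΣx² − (Σx)² = 5580 − 5476 = 104; nΣy² − (Σy)² = 3210 − 3136 = 74
r = 6 / √(104 × 74) = 6 / 87.7268 ≈ 0.068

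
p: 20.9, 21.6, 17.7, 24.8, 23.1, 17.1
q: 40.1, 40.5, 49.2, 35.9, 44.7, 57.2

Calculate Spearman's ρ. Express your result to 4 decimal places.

Rank p: 3, 4, 2, 6, 5, 1
Rank q: 2, 3, 5, 1, 4, 6
d = rank(p) − rank(q): 1, 1, -3, 5, 1, -5; Σd² = 62
ρ = 1 − 6Σd² / [n(n²−1)] = 1 − 6×62 / (6×35) = 1 − 372/210 ≈ -0.7714

-0.7714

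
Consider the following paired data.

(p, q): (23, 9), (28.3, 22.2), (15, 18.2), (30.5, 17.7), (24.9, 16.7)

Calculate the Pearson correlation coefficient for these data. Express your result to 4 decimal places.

n = 5, Σp = 121.7, Σq = 83.8, Σp² = 3105.15, Σq² = 1497.26, Σpq = 2063.94
nΣpq − ΣpΣq = 10319.7 − 10198.46 = 121.24
nΣp² − (Σp)² = 15525.75 − 14810.89 = 714.86; nΣq² − (Σq)² = 7486.3 − 7022.44 = 463.86
r = 121.24 / √(714.86 × 463.86) = 121.24 / 575.8428 ≈ 0.2105

0.2105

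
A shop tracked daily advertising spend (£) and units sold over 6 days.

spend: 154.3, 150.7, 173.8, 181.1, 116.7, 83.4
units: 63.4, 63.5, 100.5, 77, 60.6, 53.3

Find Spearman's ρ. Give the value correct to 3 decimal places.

Rank spend: 4, 3, 5, 6, 2, 1
Rank units: 3, 4, 6, 5, 2, 1
d = rank(spend) − rank(units): 1, -1, -1, 1, 0, 0; Σd² = 4
ρ = 1 − 6Σd² / [n(n²−1)] = 1 − 6×4 / (6×35) = 1 − 24/210 ≈ 0.886

0.886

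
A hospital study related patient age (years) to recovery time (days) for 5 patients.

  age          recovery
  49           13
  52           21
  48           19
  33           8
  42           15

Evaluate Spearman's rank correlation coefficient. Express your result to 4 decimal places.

0.7000

Rank age: 4, 5, 3, 1, 2
Rank recovery: 2, 5, 4, 1, 3
d = rank(age) − rank(recovery): 2, 0, -1, 0, -1; Σd² = 6
ρ = 1 − 6Σd² / [n(n²−1)] = 1 − 6×6 / (5×24) = 1 − 36/120 ≈ 0.7000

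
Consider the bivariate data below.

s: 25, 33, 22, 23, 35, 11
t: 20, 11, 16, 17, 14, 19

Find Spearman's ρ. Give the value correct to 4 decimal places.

Rank s: 4, 5, 2, 3, 6, 1
Rank t: 6, 1, 3, 4, 2, 5
d = rank(s) − rank(t): -2, 4, -1, -1, 4, -4; Σd² = 54
ρ = 1 − 6Σd² / [n(n²−1)] = 1 − 6×54 / (6×35) = 1 − 324/210 ≈ -0.5429

-0.5429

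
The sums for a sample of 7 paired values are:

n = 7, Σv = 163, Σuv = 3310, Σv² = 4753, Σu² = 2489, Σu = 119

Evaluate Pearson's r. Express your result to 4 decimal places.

0.8069

r = (nΣuv − ΣuΣv) / √[(nΣu² − (Σu)²)(nΣv² − (Σv)²)]
Numerator: 7×3310 − 119×163 = 3773
Denominator: √[(17423 − 14161)(33271 − 26569)] = √[3262 × 6702] = 4675.6736
r = 3773 / 4675.6736 ≈ 0.8069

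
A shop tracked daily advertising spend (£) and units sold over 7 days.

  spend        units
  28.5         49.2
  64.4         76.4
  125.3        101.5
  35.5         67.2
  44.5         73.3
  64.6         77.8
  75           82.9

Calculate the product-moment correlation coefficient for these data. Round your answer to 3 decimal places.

n = 7, Σx = 437.8, Σy = 528.3, Σx² = 33698.36, Σy² = 41373.83, Σxy = 35931.14
nΣxy − ΣxΣy = 251517.98 − 231289.74 = 20228.24
nΣx² − (Σx)² = 235888.52 − 191668.84 = 44219.68; nΣy² − (Σy)² = 289616.81 − 279100.89 = 10515.92
r = 20228.24 / √(44219.68 × 10515.92) = 20228.24 / 21564.1048 ≈ 0.938

0.938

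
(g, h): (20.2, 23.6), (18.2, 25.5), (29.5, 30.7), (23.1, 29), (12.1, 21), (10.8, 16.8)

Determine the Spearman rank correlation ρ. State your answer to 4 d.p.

Rank g: 4, 3, 6, 5, 2, 1
Rank h: 3, 4, 6, 5, 2, 1
d = rank(g) − rank(h): 1, -1, 0, 0, 0, 0; Σd² = 2
ρ = 1 − 6Σd² / [n(n²−1)] = 1 − 6×2 / (6×35) = 1 − 12/210 ≈ 0.9429

0.9429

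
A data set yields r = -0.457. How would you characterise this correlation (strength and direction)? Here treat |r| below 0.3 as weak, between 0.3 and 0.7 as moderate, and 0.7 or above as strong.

moderate negative

r = -0.457 < 0 so the relationship is negative.
|r| = 0.457, which falls in the moderate range.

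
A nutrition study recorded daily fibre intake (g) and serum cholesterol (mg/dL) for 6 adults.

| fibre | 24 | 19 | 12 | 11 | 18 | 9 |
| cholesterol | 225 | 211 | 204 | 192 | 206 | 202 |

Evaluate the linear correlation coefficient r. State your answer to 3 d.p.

0.873

n = 6, Σx = 93, Σy = 1240, Σx² = 1607, Σy² = 256866, Σxy = 19495
nΣxy − ΣxΣy = 116970 − 115320 = 1650
nΣx² − (Σx)² = 9642 − 8649 = 993; nΣy² − (Σy)² = 1541196 − 1537600 = 3596
r = 1650 / √(993 × 3596) = 1650 / 1889.6635 ≈ 0.873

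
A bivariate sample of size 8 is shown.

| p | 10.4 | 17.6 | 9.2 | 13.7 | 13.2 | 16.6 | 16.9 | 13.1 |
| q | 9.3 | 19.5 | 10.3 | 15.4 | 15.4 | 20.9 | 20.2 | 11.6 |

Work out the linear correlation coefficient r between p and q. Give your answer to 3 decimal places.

0.943

n = 8, Σp = 110.7, Σq = 122.6, Σp² = 1597.27, Σq² = 2026.56, Σpq = 1789.22
nΣpq − ΣpΣq = 14313.76 − 13571.82 = 741.94
nΣp² − (Σp)² = 12778.16 − 12254.49 = 523.67; nΣq² − (Σq)² = 16212.48 − 15030.76 = 1181.72
r = 741.94 / √(523.67 × 1181.72) = 741.94 / 786.6583 ≈ 0.943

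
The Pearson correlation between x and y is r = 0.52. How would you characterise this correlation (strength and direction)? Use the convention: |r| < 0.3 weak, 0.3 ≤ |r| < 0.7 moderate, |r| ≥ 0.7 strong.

r = 0.52 > 0 so the relationship is positive.
|r| = 0.52, which falls in the moderate range.

moderate positive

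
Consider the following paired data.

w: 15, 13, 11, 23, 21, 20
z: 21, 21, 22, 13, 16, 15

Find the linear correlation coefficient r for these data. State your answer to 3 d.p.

-0.970

n = 6, Σw = 103, Σz = 108, Σw² = 1885, Σz² = 2016, Σwz = 1765
nΣwz − ΣwΣz = 10590 − 11124 = -534
nΣw² − (Σw)² = 11310 − 10609 = 701; nΣz² − (Σz)² = 12096 − 11664 = 432
r = -534 / √(701 × 432) = -534 / 550.3017 ≈ -0.970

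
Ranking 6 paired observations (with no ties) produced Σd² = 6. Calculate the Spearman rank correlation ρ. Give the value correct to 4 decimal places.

ρ = 1 − 6Σd² / [n(n²−1)] = 1 − 6×6 / (6×35)
  = 1 − 36/210 = 1 − 0.17143 ≈ 0.8286

0.8286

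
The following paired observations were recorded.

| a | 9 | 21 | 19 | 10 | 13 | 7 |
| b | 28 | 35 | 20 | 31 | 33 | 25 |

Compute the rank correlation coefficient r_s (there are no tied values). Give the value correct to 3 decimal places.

Rank a: 2, 6, 5, 3, 4, 1
Rank b: 3, 6, 1, 4, 5, 2
d = rank(a) − rank(b): -1, 0, 4, -1, -1, -1; Σd² = 20
ρ = 1 − 6Σd² / [n(n²−1)] = 1 − 6×20 / (6×35) = 1 − 120/210 ≈ 0.429

0.429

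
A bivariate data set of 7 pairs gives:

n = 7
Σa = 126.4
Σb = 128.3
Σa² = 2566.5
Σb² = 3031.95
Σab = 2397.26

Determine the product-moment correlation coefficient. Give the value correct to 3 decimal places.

r = (nΣab − ΣaΣb) / √[(nΣa² − (Σa)²)(nΣb² − (Σb)²)]
Numerator: 7×2397.26 − 126.4×128.3 = 563.7
Denominator: √[(17965.5 − 15976.96)(21223.65 − 16460.89)] = √[1988.54 × 4762.76] = 3077.4890
r = 563.7 / 3077.4890 ≈ 0.183

0.183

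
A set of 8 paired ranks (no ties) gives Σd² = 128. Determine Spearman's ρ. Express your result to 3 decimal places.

-0.524

ρ = 1 − 6Σd² / [n(n²−1)] = 1 − 6×128 / (8×63)
  = 1 − 768/504 = 1 − 1.5238 ≈ -0.524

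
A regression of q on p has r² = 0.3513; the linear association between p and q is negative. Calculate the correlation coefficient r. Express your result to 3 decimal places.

|r| = √0.3513 = 0.593
The association is negative, so r = −0.593.

-0.593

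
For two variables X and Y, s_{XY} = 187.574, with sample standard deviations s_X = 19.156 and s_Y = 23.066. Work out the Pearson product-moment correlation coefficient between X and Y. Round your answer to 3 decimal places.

0.425

r = Cov(X,Y) / (s_X · s_Y) = 187.574 / (19.156 × 23.066)
  = 187.574 / 441.8523 ≈ 0.425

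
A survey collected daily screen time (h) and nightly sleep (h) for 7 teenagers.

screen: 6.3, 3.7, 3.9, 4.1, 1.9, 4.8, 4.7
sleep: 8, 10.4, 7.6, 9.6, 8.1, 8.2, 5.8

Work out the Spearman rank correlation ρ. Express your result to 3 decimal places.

Rank screen: 7, 2, 3, 4, 1, 6, 5
Rank sleep: 3, 7, 2, 6, 4, 5, 1
d = rank(screen) − rank(sleep): 4, -5, 1, -2, -3, 1, 4; Σd² = 72
ρ = 1 − 6Σd² / [n(n²−1)] = 1 − 6×72 / (7×48) = 1 − 432/336 ≈ -0.286

-0.286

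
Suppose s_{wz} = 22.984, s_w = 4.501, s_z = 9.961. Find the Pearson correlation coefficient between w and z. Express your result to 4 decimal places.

r = Cov(w,z) / (s_w · s_z) = 22.984 / (4.501 × 9.961)
  = 22.984 / 44.8345 ≈ 0.5126

0.5126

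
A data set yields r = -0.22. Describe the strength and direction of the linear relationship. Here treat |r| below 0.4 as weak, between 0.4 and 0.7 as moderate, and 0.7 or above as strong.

r = -0.22 < 0 so the relationship is negative.
|r| = 0.22, which falls in the weak range.

weak negative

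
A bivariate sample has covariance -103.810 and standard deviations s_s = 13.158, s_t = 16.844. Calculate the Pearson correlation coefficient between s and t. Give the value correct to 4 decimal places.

r = Cov(s,t) / (s_s · s_t) = -103.810 / (13.158 × 16.844)
  = -103.810 / 221.6334 ≈ -0.4684

-0.4684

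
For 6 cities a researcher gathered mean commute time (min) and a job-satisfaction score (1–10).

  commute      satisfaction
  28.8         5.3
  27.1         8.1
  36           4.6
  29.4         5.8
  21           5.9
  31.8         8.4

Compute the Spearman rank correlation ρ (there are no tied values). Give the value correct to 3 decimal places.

-0.314

Rank commute: 3, 2, 6, 4, 1, 5
Rank satisfaction: 2, 5, 1, 3, 4, 6
d = rank(commute) − rank(satisfaction): 1, -3, 5, 1, -3, -1; Σd² = 46
ρ = 1 − 6Σd² / [n(n²−1)] = 1 − 6×46 / (6×35) = 1 − 276/210 ≈ -0.314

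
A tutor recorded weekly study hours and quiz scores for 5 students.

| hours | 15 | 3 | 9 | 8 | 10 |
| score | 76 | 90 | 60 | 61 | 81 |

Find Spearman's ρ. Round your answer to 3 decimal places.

Rank hours: 5, 1, 3, 2, 4
Rank score: 3, 5, 1, 2, 4
d = rank(hours) − rank(score): 2, -4, 2, 0, 0; Σd² = 24
ρ = 1 − 6Σd² / [n(n²−1)] = 1 − 6×24 / (5×24) = 1 − 144/120 ≈ -0.200

-0.200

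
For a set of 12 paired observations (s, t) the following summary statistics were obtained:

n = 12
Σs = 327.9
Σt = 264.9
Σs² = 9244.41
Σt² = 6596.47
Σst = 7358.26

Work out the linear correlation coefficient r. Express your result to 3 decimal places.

0.260

r = (nΣst − ΣsΣt) / √[(nΣs² − (Σs)²)(nΣt² − (Σt)²)]
Numerator: 12×7358.26 − 327.9×264.9 = 1438.41
Denominator: √[(110932.92 − 107518.41)(79157.64 − 70172.01)] = √[3414.51 × 8985.63] = 5539.0905
r = 1438.41 / 5539.0905 ≈ 0.260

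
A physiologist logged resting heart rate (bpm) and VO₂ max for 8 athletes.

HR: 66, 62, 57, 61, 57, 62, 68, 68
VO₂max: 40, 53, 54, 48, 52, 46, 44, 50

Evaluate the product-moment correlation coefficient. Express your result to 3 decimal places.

n = 8, Σx = 501, Σy = 387, Σx² = 31511, Σy² = 18885, Σxy = 24140
nΣxy − ΣxΣy = 193120 − 193887 = -767
nΣx² − (Σx)² = 252088 − 251001 = 1087; nΣy² − (Σy)² = 151080 − 149769 = 1311
r = -767 / √(1087 × 1311) = -767 / 1193.7575 ≈ -0.643

-0.643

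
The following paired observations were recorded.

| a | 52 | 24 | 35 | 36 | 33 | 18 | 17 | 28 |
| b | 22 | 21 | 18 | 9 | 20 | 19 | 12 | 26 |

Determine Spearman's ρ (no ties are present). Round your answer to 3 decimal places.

0.095

Rank a: 8, 3, 6, 7, 5, 2, 1, 4
Rank b: 7, 6, 3, 1, 5, 4, 2, 8
d = rank(a) − rank(b): 1, -3, 3, 6, 0, -2, -1, -4; Σd² = 76
ρ = 1 − 6Σd² / [n(n²−1)] = 1 − 6×76 / (8×63) = 1 − 456/504 ≈ 0.095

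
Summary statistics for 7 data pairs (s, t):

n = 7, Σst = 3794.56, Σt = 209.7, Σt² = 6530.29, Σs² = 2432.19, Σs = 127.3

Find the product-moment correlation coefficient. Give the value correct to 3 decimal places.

r = (nΣst − ΣsΣt) / √[(nΣs² − (Σs)²)(nΣt² − (Σt)²)]
Numerator: 7×3794.56 − 127.3×209.7 = -132.89
Denominator: √[(17025.33 − 16205.29)(45712.03 − 43974.09)] = √[820.04 × 1737.94] = 1193.8092
r = -132.89 / 1193.8092 ≈ -0.111

-0.111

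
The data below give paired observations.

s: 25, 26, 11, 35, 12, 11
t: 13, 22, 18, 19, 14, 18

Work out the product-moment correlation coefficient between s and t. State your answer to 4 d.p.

n = 6, Σs = 120, Σt = 104, Σs² = 2912, Σt² = 1858, Σst = 2126
nΣst − ΣsΣt = 12756 − 12480 = 276
nΣs² − (Σs)² = 17472 − 14400 = 3072; nΣt² − (Σt)² = 11148 − 10816 = 332
r = 276 / √(3072 × 332) = 276 / 1009.9030 ≈ 0.2733

0.2733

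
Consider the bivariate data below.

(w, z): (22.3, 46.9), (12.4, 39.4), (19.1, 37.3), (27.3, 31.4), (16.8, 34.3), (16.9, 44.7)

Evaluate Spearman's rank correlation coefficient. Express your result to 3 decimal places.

-0.143

Rank w: 5, 1, 4, 6, 2, 3
Rank z: 6, 4, 3, 1, 2, 5
d = rank(w) − rank(z): -1, -3, 1, 5, 0, -2; Σd² = 40
ρ = 1 − 6Σd² / [n(n²−1)] = 1 − 6×40 / (6×35) = 1 − 240/210 ≈ -0.143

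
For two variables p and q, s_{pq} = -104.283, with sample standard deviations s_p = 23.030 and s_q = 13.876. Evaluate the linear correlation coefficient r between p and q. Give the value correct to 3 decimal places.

r = Cov(p,q) / (s_p · s_q) = -104.283 / (23.030 × 13.876)
  = -104.283 / 319.5643 ≈ -0.326

-0.326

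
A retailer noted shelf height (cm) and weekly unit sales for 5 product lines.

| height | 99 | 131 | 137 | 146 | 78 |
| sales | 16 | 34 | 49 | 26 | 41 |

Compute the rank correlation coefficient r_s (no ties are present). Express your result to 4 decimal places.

0.0000

Rank height: 2, 3, 4, 5, 1
Rank sales: 1, 3, 5, 2, 4
d = rank(height) − rank(sales): 1, 0, -1, 3, -3; Σd² = 20
ρ = 1 − 6Σd² / [n(n²−1)] = 1 − 6×20 / (5×24) = 1 − 120/120 ≈ 0.0000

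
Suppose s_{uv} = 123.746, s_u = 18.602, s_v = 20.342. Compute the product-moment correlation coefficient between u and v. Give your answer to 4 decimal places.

r = Cov(u,v) / (s_u · s_v) = 123.746 / (18.602 × 20.342)
  = 123.746 / 378.4019 ≈ 0.3270

0.3270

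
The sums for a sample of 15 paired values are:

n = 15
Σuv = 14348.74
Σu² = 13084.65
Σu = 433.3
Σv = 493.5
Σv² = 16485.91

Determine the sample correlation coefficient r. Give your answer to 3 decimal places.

r = (nΣuv − ΣuΣv) / √[(nΣu² − (Σu)²)(nΣv² − (Σv)²)]
Numerator: 15×14348.74 − 433.3×493.5 = 1397.55
Denominator: √[(196269.75 − 187748.89)(247288.65 − 243542.25)] = √[8520.86 × 3746.4] = 5650.0044
r = 1397.55 / 5650.0044 ≈ 0.247

0.247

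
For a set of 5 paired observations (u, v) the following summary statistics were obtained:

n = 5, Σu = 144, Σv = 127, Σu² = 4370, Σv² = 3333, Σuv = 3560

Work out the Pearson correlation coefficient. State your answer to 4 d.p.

-0.6315

r = (nΣuv − ΣuΣv) / √[(nΣu² − (Σu)²)(nΣv² − (Σv)²)]
Numerator: 5×3560 − 144×127 = -488
Denominator: √[(21850 − 20736)(16665 − 16129)] = √[1114 × 536] = 772.7250
r = -488 / 772.7250 ≈ -0.6315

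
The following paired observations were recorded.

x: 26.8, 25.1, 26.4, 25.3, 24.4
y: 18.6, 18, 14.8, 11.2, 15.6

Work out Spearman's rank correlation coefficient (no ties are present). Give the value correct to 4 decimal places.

0.2000

Rank x: 5, 2, 4, 3, 1
Rank y: 5, 4, 2, 1, 3
d = rank(x) − rank(y): 0, -2, 2, 2, -2; Σd² = 16
ρ = 1 − 6Σd² / [n(n²−1)] = 1 − 6×16 / (5×24) = 1 − 96/120 ≈ 0.2000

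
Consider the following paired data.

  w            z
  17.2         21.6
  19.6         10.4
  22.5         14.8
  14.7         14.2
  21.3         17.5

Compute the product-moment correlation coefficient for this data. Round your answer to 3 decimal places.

n = 5, Σw = 95.3, Σz = 78.5, Σw² = 1856.03, Σz² = 1301.65, Σwz = 1489.85
nΣwz − ΣwΣz = 7449.25 − 7481.05 = -31.8
nΣw² − (Σw)² = 9280.15 − 9082.09 = 198.06; nΣz² − (Σz)² = 6508.25 − 6162.25 = 346
r = -31.8 / √(198.06 × 346) = -31.8 / 261.7800 ≈ -0.121

-0.121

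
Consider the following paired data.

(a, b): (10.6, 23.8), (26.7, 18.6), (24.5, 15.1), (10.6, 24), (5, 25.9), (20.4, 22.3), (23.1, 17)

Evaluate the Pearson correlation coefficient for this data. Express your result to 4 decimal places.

n = 7, Σa = 120.9, Σb = 146.7, Σa² = 2512.63, Σb² = 3173.51, Σab = 2350.37
nΣab − ΣaΣb = 16452.59 − 17736.03 = -1283.44
nΣa² − (Σa)² = 17588.41 − 14616.81 = 2971.6; nΣb² − (Σb)² = 22214.57 − 21520.89 = 693.68
r = -1283.44 / √(2971.6 × 693.68) = -1283.44 / 1435.7366 ≈ -0.8939

-0.8939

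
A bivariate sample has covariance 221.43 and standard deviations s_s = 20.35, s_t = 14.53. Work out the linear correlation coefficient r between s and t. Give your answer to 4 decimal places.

r = Cov(s,t) / (s_s · s_t) = 221.43 / (20.35 × 14.53)
  = 221.43 / 295.6855 ≈ 0.7489

0.7489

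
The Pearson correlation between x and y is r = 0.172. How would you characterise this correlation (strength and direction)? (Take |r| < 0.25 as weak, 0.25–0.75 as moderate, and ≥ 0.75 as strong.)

weak positive

r = 0.172 > 0 so the relationship is positive.
|r| = 0.172, which falls in the weak range.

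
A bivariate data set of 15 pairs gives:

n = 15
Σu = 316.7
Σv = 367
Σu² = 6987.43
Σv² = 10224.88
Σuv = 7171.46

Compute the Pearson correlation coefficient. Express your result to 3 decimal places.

-0.943

r = (nΣuv − ΣuΣv) / √[(nΣu² − (Σu)²)(nΣv² − (Σv)²)]
Numerator: 15×7171.46 − 316.7×367 = -8657
Denominator: √[(104811.45 − 100298.89)(153373.2 − 134689)] = √[4512.56 × 18684.2] = 9182.2423
r = -8657 / 9182.2423 ≈ -0.943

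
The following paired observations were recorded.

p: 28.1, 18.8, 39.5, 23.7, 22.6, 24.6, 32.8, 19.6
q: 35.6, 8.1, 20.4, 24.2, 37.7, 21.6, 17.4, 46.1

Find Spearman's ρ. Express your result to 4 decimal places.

-0.2381

Rank p: 6, 1, 8, 4, 3, 5, 7, 2
Rank q: 6, 1, 3, 5, 7, 4, 2, 8
d = rank(p) − rank(q): 0, 0, 5, -1, -4, 1, 5, -6; Σd² = 104
ρ = 1 − 6Σd² / [n(n²−1)] = 1 − 6×104 / (8×63) = 1 − 624/504 ≈ -0.2381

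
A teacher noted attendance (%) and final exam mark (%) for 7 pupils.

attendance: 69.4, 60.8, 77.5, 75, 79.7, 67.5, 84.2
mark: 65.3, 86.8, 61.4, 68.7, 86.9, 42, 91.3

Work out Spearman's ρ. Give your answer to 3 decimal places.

0.536

Rank attendance: 3, 1, 5, 4, 6, 2, 7
Rank mark: 3, 5, 2, 4, 6, 1, 7
d = rank(attendance) − rank(mark): 0, -4, 3, 0, 0, 1, 0; Σd² = 26
ρ = 1 − 6Σd² / [n(n²−1)] = 1 − 6×26 / (7×48) = 1 − 156/336 ≈ 0.536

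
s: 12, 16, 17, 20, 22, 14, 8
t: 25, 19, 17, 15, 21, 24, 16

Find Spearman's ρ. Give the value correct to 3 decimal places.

-0.214

Rank s: 2, 4, 5, 6, 7, 3, 1
Rank t: 7, 4, 3, 1, 5, 6, 2
d = rank(s) − rank(t): -5, 0, 2, 5, 2, -3, -1; Σd² = 68
ρ = 1 − 6Σd² / [n(n²−1)] = 1 − 6×68 / (7×48) = 1 − 408/336 ≈ -0.214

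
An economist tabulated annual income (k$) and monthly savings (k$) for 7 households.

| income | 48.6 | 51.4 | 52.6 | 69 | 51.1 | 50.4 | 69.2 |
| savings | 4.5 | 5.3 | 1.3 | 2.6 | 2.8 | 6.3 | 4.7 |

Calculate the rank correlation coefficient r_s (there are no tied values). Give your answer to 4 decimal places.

Rank income: 1, 4, 5, 6, 3, 2, 7
Rank savings: 4, 6, 1, 2, 3, 7, 5
d = rank(income) − rank(savings): -3, -2, 4, 4, 0, -5, 2; Σd² = 74
ρ = 1 − 6Σd² / [n(n²−1)] = 1 − 6×74 / (7×48) = 1 − 444/336 ≈ -0.3214

-0.3214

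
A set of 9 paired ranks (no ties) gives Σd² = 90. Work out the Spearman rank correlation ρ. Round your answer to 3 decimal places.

0.250

ρ = 1 − 6Σd² / [n(n²−1)] = 1 − 6×90 / (9×80)
  = 1 − 540/720 = 1 − 0.7500 ≈ 0.250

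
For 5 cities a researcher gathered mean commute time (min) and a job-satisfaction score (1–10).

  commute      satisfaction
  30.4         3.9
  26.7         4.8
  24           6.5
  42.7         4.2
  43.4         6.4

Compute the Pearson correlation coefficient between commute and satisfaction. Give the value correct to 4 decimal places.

-0.0662

n = 5, Σx = 167.2, Σy = 25.8, Σx² = 5919.9, Σy² = 139.1, Σxy = 859.82
nΣxy − ΣxΣy = 4299.1 − 4313.76 = -14.66
nΣx² − (Σx)² = 29599.5 − 27955.84 = 1643.66; nΣy² − (Σy)² = 695.5 − 665.64 = 29.86
r = -14.66 / √(1643.66 × 29.86) = -14.66 / 221.5394 ≈ -0.0662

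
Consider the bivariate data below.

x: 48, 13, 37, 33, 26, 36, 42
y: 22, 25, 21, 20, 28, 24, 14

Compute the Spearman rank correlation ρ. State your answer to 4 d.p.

Rank x: 7, 1, 5, 3, 2, 4, 6
Rank y: 4, 6, 3, 2, 7, 5, 1
d = rank(x) − rank(y): 3, -5, 2, 1, -5, -1, 5; Σd² = 90
ρ = 1 − 6Σd² / [n(n²−1)] = 1 − 6×90 / (7×48) = 1 − 540/336 ≈ -0.6071

-0.6071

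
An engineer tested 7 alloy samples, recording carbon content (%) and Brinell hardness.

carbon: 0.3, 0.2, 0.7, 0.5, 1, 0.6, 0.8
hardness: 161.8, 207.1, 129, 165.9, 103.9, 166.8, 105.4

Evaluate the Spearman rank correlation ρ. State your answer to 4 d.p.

Rank carbon: 2, 1, 5, 3, 7, 4, 6
Rank hardness: 4, 7, 3, 5, 1, 6, 2
d = rank(carbon) − rank(hardness): -2, -6, 2, -2, 6, -2, 4; Σd² = 104
ρ = 1 − 6Σd² / [n(n²−1)] = 1 − 6×104 / (7×48) = 1 − 624/336 ≈ -0.8571

-0.8571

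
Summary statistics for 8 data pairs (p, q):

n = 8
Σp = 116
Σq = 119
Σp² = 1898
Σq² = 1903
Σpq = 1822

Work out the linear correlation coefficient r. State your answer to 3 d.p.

r = (nΣpq − ΣpΣq) / √[(nΣp² − (Σp)²)(nΣq² − (Σq)²)]
Numerator: 8×1822 − 116×119 = 772
Denominator: √[(15184 − 13456)(15224 − 14161)] = √[1728 × 1063] = 1355.3096
r = 772 / 1355.3096 ≈ 0.570

0.570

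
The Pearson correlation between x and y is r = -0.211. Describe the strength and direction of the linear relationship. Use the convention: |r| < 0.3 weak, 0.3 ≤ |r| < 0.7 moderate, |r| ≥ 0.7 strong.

weak negative

r = -0.211 < 0 so the relationship is negative.
|r| = 0.211, which falls in the weak range.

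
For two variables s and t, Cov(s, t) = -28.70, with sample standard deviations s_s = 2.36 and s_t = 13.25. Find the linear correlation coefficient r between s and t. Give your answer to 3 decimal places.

-0.918

r = Cov(s,t) / (s_s · s_t) = -28.70 / (2.36 × 13.25)
  = -28.70 / 31.2700 ≈ -0.918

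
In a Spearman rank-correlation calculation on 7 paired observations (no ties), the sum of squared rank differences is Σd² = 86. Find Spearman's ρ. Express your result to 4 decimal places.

-0.5357

ρ = 1 − 6Σd² / [n(n²−1)] = 1 − 6×86 / (7×48)
  = 1 − 516/336 = 1 − 1.53571 ≈ -0.5357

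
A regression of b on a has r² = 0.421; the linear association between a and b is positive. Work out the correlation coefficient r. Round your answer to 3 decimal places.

0.649

|r| = √0.421 = 0.649
The association is positive, so r = 0.649.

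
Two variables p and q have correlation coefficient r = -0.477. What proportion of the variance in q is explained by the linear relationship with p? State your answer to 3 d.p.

0.228

r² = (-0.477)² = 0.228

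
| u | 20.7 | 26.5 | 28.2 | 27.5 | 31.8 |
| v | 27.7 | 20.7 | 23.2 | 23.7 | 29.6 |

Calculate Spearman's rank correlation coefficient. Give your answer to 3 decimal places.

0.300

Rank u: 1, 2, 4, 3, 5
Rank v: 4, 1, 2, 3, 5
d = rank(u) − rank(v): -3, 1, 2, 0, 0; Σd² = 14
ρ = 1 − 6Σd² / [n(n²−1)] = 1 − 6×14 / (5×24) = 1 − 84/120 ≈ 0.300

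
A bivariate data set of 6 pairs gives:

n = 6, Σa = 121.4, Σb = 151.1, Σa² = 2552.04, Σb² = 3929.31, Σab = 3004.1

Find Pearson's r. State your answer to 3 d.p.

r = (nΣab − ΣaΣb) / √[(nΣa² − (Σa)²)(nΣb² − (Σb)²)]
Numerator: 6×3004.1 − 121.4×151.1 = -318.94
Denominator: √[(15312.24 − 14737.96)(23575.86 − 22831.21)] = √[574.28 × 744.65] = 653.9401
r = -318.94 / 653.9401 ≈ -0.488

-0.488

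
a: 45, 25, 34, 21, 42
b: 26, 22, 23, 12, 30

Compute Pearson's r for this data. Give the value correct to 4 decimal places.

0.8607

n = 5, Σa = 167, Σb = 113, Σa² = 6011, Σb² = 2733, Σab = 4014
nΣab − ΣaΣb = 20070 − 18871 = 1199
nΣa² − (Σa)² = 30055 − 27889 = 2166; nΣb² − (Σb)² = 13665 − 12769 = 896
r = 1199 / √(2166 × 896) = 1199 / 1393.1030 ≈ 0.8607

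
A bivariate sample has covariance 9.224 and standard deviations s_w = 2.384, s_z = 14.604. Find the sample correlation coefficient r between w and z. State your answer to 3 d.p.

r = Cov(w,z) / (s_w · s_z) = 9.224 / (2.384 × 14.604)
  = 9.224 / 34.8159 ≈ 0.265

0.265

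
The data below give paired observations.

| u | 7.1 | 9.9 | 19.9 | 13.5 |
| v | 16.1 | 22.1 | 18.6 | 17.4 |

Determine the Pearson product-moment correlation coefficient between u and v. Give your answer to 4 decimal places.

n = 4, Σu = 50.4, Σv = 74.2, Σu² = 726.68, Σv² = 1396.34, Σuv = 938.14
nΣuv − ΣuΣv = 3752.56 − 3739.68 = 12.88
nΣu² − (Σu)² = 2906.72 − 2540.16 = 366.56; nΣv² − (Σv)² = 5585.36 − 5505.64 = 79.72
r = 12.88 / √(366.56 × 79.72) = 12.88 / 170.9449 ≈ 0.0753

0.0753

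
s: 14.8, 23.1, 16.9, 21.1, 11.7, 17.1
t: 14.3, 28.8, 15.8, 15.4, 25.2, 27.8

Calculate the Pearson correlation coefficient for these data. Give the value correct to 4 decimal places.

0.1268

n = 6, Σs = 104.7, Σt = 127.3, Σs² = 1912.77, Σt² = 2928.61, Σst = 2239.1
nΣst − ΣsΣt = 13434.6 − 13328.31 = 106.29
nΣs² − (Σs)² = 11476.62 − 10962.09 = 514.53; nΣt² − (Σt)² = 17571.66 − 16205.29 = 1366.37
r = 106.29 / √(514.53 × 1366.37) = 106.29 / 838.4738 ≈ 0.1268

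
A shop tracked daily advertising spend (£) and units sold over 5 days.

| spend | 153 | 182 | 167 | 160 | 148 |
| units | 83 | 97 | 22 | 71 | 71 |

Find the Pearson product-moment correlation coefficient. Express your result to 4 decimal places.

n = 5, Σx = 810, Σy = 344, Σx² = 131926, Σy² = 26864, Σxy = 55895
nΣxy − ΣxΣy = 279475 − 278640 = 835
nΣx² − (Σx)² = 659630 − 656100 = 3530; nΣy² − (Σy)² = 134320 − 118336 = 15984
r = 835 / √(3530 × 15984) = 835 / 7511.5591 ≈ 0.1112

0.1112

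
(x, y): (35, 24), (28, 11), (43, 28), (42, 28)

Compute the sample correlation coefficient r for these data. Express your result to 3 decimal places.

0.955

n = 4, Σx = 148, Σy = 91, Σx² = 5622, Σy² = 2265, Σxy = 3528
nΣxy − ΣxΣy = 14112 − 13468 = 644
nΣx² − (Σx)² = 22488 − 21904 = 584; nΣy² − (Σy)² = 9060 − 8281 = 779
r = 644 / √(584 × 779) = 644 / 674.4894 ≈ 0.955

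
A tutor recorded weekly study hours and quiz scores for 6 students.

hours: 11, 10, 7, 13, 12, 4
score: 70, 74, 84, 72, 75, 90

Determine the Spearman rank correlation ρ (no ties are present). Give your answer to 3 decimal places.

Rank hours: 4, 3, 2, 6, 5, 1
Rank score: 1, 3, 5, 2, 4, 6
d = rank(hours) − rank(score): 3, 0, -3, 4, 1, -5; Σd² = 60
ρ = 1 − 6Σd² / [n(n²−1)] = 1 − 6×60 / (6×35) = 1 − 360/210 ≈ -0.714

-0.714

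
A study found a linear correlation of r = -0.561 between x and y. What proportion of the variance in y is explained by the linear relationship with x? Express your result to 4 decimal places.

0.3147

r² = (-0.561)² = 0.3147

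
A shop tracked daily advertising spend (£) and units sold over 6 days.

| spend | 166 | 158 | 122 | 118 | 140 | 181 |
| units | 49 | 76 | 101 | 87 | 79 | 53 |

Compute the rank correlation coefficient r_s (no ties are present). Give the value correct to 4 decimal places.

-0.8857

Rank spend: 5, 4, 2, 1, 3, 6
Rank units: 1, 3, 6, 5, 4, 2
d = rank(spend) − rank(units): 4, 1, -4, -4, -1, 4; Σd² = 66
ρ = 1 − 6Σd² / [n(n²−1)] = 1 − 6×66 / (6×35) = 1 − 396/210 ≈ -0.8857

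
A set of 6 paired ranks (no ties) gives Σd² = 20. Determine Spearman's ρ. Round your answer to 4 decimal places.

0.4286

ρ = 1 − 6Σd² / [n(n²−1)] = 1 − 6×20 / (6×35)
  = 1 − 120/210 = 1 − 0.57143 ≈ 0.4286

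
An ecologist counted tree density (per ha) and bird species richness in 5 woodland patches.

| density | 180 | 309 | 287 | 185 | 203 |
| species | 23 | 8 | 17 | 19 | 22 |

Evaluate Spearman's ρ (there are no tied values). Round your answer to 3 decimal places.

-0.900

Rank density: 1, 5, 4, 2, 3
Rank species: 5, 1, 2, 3, 4
d = rank(density) − rank(species): -4, 4, 2, -1, -1; Σd² = 38
ρ = 1 − 6Σd² / [n(n²−1)] = 1 − 6×38 / (5×24) = 1 − 228/120 ≈ -0.900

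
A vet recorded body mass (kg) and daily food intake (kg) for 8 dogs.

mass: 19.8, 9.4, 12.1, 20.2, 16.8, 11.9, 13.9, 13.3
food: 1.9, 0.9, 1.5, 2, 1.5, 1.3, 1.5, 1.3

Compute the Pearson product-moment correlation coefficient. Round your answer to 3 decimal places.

0.929

n = 8, Σx = 117.4, Σy = 11.9, Σx² = 1828.8, Σy² = 18.55, Σxy = 183.44
nΣxy − ΣxΣy = 1467.52 − 1397.06 = 70.46
nΣx² − (Σx)² = 14630.4 − 13782.76 = 847.64; nΣy² − (Σy)² = 148.4 − 141.61 = 6.79
r = 70.46 / √(847.64 × 6.79) = 70.46 / 75.8649 ≈ 0.929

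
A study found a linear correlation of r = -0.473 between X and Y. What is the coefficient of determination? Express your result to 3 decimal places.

0.224

r² = (-0.473)² = 0.224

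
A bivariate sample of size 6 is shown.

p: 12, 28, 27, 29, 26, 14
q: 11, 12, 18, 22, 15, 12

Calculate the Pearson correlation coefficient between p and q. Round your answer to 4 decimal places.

n = 6, Σp = 136, Σq = 90, Σp² = 3370, Σq² = 1442, Σpq = 2150
nΣpq − ΣpΣq = 12900 − 12240 = 660
nΣp² − (Σp)² = 20220 − 18496 = 1724; nΣq² − (Σq)² = 8652 − 8100 = 552
r = 660 / √(1724 × 552) = 660 / 975.5245 ≈ 0.6766

0.6766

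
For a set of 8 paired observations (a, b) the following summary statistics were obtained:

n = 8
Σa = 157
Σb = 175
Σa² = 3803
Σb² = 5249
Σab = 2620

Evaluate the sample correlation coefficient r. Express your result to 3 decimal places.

r = (nΣab − ΣaΣb) / √[(nΣa² − (Σa)²)(nΣb² − (Σb)²)]
Numerator: 8×2620 − 157×175 = -6515
Denominator: √[(30424 − 24649)(41992 − 30625)] = √[5775 × 11367] = 8102.1247
r = -6515 / 8102.1247 ≈ -0.804

-0.804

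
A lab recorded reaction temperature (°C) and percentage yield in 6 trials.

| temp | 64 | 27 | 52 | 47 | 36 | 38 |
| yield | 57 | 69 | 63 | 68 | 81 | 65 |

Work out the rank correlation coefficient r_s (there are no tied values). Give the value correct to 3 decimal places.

-0.886

Rank temp: 6, 1, 5, 4, 2, 3
Rank yield: 1, 5, 2, 4, 6, 3
d = rank(temp) − rank(yield): 5, -4, 3, 0, -4, 0; Σd² = 66
ρ = 1 − 6Σd² / [n(n²−1)] = 1 − 6×66 / (6×35) = 1 − 396/210 ≈ -0.886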